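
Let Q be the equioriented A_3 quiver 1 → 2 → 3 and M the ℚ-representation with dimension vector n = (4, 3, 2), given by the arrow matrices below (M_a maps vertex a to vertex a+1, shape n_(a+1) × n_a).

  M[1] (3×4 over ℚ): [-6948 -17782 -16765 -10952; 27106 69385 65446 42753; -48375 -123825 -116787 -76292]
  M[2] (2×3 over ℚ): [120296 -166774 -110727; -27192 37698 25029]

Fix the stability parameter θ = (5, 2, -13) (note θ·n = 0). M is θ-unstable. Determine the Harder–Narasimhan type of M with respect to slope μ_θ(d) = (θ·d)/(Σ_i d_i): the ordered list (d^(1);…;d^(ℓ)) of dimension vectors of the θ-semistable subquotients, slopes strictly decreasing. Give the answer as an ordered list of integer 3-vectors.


Barcode: M ≅ I[1,1], I[1,2]^2, I[1,3], I[3,3]. HN layers by μ_θ (4 steps, strictly decreasing):
  μ^(1)=5; μ^(2)=7/2; μ^(3)=-2; μ^(4)=-13

((1, 0, 0); (2, 2, 0); (1, 1, 1); (0, 0, 1))


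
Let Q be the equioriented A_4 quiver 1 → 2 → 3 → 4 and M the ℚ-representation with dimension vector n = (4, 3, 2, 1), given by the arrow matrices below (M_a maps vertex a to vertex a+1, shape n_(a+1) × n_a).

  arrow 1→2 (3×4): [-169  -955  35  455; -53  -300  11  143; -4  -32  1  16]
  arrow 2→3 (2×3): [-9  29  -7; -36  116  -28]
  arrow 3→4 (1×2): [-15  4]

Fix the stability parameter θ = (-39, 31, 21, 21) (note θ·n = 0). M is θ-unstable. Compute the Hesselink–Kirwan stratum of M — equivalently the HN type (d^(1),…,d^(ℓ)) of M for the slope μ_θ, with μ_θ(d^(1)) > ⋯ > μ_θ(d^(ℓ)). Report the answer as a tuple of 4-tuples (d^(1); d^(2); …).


Interval decomposition of M: I[1,1], I[1,2]^2, I[1,4], I[3,3].
HN type (ℓ=4): μ^(1)=31; μ^(2)=73/3; μ^(3)=21; μ^(4)=-39

((0, 2, 0, 0); (0, 1, 1, 1); (0, 0, 1, 0); (4, 0, 0, 0))


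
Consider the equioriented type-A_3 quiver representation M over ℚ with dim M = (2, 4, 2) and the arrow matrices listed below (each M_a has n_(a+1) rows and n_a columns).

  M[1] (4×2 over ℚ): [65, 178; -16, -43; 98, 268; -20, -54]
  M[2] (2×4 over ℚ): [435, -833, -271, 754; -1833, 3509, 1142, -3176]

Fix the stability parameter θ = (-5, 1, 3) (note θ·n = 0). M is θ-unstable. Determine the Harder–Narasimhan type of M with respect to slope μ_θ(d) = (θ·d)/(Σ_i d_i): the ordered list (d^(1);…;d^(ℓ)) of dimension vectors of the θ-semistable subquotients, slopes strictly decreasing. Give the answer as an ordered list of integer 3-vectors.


Via rank(M_{q-1}∘⋯∘M_p): M ≅ I[1,2], I[1,3], I[2,2], I[2,3].
μ_θ-semistable layers: μ^(1)=3; μ^(2)=1; μ^(3)=-5

((0, 0, 2); (0, 4, 0); (2, 0, 0))


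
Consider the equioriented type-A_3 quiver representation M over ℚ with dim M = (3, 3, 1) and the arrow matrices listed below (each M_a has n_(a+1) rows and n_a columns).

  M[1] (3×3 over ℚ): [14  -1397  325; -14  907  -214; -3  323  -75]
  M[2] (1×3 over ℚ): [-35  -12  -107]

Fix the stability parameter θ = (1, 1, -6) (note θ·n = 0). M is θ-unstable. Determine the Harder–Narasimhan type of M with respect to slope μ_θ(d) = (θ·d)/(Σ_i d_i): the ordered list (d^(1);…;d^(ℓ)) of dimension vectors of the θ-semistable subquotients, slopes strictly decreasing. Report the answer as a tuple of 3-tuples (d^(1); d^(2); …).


Interval decomposition of M: I[1,2]^2, I[1,3].
HN type (ℓ=2): μ^(1)=1; μ^(2)=-4/3

((2, 2, 0); (1, 1, 1))


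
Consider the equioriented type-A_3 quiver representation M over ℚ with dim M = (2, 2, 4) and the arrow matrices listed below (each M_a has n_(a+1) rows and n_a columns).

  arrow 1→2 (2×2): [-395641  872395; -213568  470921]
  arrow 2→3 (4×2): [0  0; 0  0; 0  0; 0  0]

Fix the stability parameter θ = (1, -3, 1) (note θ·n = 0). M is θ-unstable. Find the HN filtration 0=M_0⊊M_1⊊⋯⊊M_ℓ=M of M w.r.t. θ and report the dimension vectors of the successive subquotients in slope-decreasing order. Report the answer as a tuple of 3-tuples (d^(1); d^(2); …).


Via rank(M_{q-1}∘⋯∘M_p): M ≅ I[1,2]^2, I[3,3]^4.
μ_θ-semistable layers: μ^(1)=1; μ^(2)=-1

((0, 0, 4); (2, 2, 0))


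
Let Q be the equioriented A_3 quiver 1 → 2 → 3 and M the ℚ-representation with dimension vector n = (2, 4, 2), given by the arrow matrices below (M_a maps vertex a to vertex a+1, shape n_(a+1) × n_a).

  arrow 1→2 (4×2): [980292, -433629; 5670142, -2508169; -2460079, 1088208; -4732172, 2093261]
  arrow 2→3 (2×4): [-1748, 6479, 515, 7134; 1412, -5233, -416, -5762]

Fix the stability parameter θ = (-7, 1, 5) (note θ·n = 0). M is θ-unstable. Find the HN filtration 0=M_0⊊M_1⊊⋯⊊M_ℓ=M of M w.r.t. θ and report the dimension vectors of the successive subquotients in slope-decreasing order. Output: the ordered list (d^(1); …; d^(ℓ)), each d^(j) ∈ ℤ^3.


Interval decomposition of M: I[1,3]^2, I[2,2]^2.
HN type (ℓ=3): μ^(1)=5; μ^(2)=1; μ^(3)=-7

((0, 0, 2); (0, 4, 0); (2, 0, 0))


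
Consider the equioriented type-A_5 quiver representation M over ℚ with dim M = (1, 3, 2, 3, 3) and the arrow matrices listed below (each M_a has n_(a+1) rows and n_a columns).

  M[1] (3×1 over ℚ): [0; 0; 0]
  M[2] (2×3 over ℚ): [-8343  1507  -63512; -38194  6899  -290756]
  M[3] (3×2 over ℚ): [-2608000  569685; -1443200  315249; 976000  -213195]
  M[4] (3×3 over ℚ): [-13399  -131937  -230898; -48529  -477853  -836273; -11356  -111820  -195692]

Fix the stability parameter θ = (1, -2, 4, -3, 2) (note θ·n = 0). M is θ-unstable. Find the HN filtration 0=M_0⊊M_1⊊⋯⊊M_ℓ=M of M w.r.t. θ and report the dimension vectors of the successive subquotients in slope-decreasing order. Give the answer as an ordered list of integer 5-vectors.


Barcode: M ≅ I[1,1], I[2,2], I[2,3], I[2,5], I[4,4], I[4,5], I[5,5]. HN layers by μ_θ (6 steps, strictly decreasing):
  μ^(1)=4; μ^(2)=2; μ^(3)=1; μ^(4)=1/2; μ^(5)=-2; μ^(6)=-3

((0, 0, 1, 0, 0); (0, 0, 0, 0, 3); (1, 0, 0, 0, 0); (0, 0, 1, 1, 0); (0, 3, 0, 0, 0); (0, 0, 0, 2, 0))


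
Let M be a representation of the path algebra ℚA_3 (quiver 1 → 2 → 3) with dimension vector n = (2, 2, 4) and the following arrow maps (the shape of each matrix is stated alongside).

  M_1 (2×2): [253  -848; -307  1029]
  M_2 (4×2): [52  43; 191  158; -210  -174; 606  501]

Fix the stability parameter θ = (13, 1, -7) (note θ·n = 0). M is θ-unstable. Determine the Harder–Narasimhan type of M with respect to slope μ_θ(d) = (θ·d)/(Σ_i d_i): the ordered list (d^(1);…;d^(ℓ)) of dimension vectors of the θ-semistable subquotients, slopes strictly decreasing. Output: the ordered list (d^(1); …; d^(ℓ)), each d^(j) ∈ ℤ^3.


Interval decomposition of M: I[1,3]^2, I[3,3]^2.
HN type (ℓ=2): μ^(1)=7/3; μ^(2)=-7

((2, 2, 2); (0, 0, 2))


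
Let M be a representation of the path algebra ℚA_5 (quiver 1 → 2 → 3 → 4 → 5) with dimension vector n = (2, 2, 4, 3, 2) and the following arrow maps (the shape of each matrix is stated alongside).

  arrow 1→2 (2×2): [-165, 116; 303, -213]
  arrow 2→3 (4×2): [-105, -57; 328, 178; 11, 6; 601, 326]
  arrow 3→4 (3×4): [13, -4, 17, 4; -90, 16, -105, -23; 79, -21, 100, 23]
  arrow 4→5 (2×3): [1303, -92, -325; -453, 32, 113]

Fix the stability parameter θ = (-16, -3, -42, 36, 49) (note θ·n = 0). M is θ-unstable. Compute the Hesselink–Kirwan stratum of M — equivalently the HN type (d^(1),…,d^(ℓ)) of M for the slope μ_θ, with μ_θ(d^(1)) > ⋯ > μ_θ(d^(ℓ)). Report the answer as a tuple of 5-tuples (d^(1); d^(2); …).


Barcode: M ≅ I[1,5]^2, I[3,3], I[3,4]. HN layers by μ_θ (4 steps, strictly decreasing):
  μ^(1)=49; μ^(2)=36; μ^(3)=-61/3; μ^(4)=-42

((0, 0, 0, 0, 2); (0, 0, 0, 3, 0); (2, 2, 2, 0, 0); (0, 0, 2, 0, 0))


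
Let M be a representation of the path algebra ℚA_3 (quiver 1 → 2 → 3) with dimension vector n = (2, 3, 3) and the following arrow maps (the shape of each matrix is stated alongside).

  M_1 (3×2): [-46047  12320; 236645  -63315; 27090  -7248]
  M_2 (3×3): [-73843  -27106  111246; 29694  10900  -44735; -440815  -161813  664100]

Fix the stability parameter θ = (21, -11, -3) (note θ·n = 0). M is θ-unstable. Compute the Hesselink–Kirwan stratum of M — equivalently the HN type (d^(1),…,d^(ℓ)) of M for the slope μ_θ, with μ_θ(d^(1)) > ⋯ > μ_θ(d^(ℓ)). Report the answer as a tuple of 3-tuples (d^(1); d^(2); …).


Via rank(M_{q-1}∘⋯∘M_p): M ≅ I[1,3]^2, I[2,3].
μ_θ-semistable layers: μ^(1)=7/3; μ^(2)=-3; μ^(3)=-11

((2, 2, 2); (0, 0, 1); (0, 1, 0))


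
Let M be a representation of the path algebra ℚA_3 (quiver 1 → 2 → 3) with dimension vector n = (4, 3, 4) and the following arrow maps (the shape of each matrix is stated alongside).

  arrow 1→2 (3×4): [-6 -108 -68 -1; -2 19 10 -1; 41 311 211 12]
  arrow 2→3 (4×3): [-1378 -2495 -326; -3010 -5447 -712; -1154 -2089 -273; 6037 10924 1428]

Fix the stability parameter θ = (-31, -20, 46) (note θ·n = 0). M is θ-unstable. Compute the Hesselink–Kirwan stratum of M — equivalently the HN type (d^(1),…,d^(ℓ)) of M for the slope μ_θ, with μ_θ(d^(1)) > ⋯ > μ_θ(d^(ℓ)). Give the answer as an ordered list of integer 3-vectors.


Barcode: M ≅ I[1,1], I[1,3]^3, I[3,3]. HN layers by μ_θ (3 steps, strictly decreasing):
  μ^(1)=46; μ^(2)=-20; μ^(3)=-31

((0, 0, 4); (0, 3, 0); (4, 0, 0))


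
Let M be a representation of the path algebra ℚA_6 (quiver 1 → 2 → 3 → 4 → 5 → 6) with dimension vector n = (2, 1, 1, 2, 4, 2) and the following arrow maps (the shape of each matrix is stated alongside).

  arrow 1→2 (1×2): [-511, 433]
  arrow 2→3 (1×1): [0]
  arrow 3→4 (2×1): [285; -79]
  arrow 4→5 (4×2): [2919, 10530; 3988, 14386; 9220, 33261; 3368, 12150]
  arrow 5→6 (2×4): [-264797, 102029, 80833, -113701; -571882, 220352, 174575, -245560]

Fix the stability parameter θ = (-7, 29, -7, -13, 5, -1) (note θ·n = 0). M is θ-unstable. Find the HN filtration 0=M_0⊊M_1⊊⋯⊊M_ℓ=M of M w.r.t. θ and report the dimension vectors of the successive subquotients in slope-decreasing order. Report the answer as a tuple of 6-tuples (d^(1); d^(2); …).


Via rank(M_{q-1}∘⋯∘M_p): M ≅ I[1,1], I[1,2], I[3,6], I[4,6], I[5,5]^2.
μ_θ-semistable layers: μ^(1)=29; μ^(2)=5; μ^(3)=2; μ^(4)=-7; μ^(5)=-10; μ^(6)=-13

((0, 1, 0, 0, 0, 0); (0, 0, 0, 0, 2, 0); (0, 0, 0, 0, 2, 2); (2, 0, 0, 0, 0, 0); (0, 0, 1, 1, 0, 0); (0, 0, 0, 1, 0, 0))


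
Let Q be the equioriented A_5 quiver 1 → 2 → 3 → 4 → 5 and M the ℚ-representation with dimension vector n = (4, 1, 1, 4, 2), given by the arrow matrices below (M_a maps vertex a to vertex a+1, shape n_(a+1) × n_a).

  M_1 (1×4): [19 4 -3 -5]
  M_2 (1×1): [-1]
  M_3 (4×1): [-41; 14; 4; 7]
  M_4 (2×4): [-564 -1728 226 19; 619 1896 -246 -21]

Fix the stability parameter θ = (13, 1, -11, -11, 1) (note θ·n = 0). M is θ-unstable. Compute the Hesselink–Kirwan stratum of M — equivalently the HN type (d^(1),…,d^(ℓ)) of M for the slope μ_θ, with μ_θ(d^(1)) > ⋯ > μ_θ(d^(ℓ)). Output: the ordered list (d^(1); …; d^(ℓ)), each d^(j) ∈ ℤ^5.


Interval decomposition of M: I[1,1]^3, I[1,5], I[4,4]^2, I[4,5].
HN type (ℓ=4): μ^(1)=13; μ^(2)=1; μ^(3)=-2; μ^(4)=-11

((3, 0, 0, 0, 0); (0, 0, 0, 0, 2); (1, 1, 1, 1, 0); (0, 0, 0, 3, 0))


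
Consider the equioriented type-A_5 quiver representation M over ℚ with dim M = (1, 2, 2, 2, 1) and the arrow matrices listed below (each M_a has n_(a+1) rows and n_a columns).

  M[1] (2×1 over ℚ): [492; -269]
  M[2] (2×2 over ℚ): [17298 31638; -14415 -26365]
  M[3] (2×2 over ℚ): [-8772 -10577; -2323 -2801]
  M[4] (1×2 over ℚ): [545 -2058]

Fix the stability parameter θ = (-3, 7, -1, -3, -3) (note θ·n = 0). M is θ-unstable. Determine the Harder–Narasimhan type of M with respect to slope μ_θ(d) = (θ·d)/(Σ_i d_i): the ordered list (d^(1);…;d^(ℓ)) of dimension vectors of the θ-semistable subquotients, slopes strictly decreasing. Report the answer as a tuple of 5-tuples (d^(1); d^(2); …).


Interval decomposition of M: I[1,5], I[2,2], I[3,4].
HN type (ℓ=4): μ^(1)=7; μ^(2)=0; μ^(3)=-2; μ^(4)=-3

((0, 1, 0, 0, 0); (0, 1, 1, 1, 1); (0, 0, 1, 1, 0); (1, 0, 0, 0, 0))


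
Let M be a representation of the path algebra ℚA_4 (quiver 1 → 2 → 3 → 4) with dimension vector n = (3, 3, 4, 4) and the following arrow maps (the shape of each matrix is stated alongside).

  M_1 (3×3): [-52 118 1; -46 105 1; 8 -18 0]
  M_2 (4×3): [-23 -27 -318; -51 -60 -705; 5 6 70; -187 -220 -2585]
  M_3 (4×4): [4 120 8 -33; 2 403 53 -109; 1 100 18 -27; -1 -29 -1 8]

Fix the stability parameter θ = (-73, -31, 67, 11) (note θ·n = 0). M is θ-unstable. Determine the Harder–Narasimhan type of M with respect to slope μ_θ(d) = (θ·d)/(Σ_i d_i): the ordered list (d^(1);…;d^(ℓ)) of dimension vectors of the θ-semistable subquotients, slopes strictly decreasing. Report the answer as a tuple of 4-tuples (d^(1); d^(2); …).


Via rank(M_{q-1}∘⋯∘M_p): M ≅ I[1,4]^3, I[3,4].
μ_θ-semistable layers: μ^(1)=39; μ^(2)=-31; μ^(3)=-73

((0, 0, 4, 4); (0, 3, 0, 0); (3, 0, 0, 0))


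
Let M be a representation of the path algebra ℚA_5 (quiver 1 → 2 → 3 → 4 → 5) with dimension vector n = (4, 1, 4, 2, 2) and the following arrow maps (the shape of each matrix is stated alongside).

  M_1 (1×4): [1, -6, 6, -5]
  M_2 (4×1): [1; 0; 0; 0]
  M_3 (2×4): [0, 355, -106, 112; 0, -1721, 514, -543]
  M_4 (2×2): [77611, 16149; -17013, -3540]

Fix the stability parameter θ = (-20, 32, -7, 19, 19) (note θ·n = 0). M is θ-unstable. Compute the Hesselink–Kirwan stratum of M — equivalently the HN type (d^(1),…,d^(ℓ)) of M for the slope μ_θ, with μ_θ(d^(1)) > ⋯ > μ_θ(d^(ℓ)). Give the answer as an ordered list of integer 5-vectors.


Interval decomposition of M: I[1,1]^3, I[1,3], I[3,3], I[3,5]^2.
HN type (ℓ=4): μ^(1)=19; μ^(2)=25/2; μ^(3)=-7; μ^(4)=-20

((0, 0, 0, 2, 2); (0, 1, 1, 0, 0); (0, 0, 3, 0, 0); (4, 0, 0, 0, 0))


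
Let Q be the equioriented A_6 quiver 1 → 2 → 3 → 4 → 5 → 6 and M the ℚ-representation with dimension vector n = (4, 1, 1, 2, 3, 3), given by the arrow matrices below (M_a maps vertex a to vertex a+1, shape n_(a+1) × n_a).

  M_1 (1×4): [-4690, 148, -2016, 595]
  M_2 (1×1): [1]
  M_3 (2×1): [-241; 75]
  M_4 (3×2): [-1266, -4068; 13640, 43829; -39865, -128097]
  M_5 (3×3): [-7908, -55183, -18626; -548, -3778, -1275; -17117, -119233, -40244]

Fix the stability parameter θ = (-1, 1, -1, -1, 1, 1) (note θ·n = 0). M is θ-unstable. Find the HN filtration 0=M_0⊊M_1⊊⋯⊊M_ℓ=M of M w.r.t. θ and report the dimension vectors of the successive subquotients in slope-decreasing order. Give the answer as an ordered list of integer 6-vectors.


Barcode: M ≅ I[1,1]^3, I[1,6], I[4,6], I[5,6]. HN layers by μ_θ (3 steps, strictly decreasing):
  μ^(1)=1; μ^(2)=-1/3; μ^(3)=-1

((0, 0, 0, 0, 3, 3); (0, 1, 1, 1, 0, 0); (4, 0, 0, 1, 0, 0))


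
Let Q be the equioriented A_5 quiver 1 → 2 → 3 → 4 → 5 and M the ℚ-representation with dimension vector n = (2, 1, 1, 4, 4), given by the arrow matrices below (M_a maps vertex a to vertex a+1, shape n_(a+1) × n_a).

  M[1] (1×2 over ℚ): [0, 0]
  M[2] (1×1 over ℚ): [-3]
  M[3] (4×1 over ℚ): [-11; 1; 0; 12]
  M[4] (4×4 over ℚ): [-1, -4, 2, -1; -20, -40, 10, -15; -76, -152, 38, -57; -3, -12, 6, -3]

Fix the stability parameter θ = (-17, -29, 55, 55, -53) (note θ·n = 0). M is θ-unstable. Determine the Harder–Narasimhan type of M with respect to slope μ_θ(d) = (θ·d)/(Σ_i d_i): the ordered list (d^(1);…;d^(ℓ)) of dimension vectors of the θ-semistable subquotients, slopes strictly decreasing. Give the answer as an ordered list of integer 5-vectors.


Barcode: M ≅ I[1,1]^2, I[2,5], I[4,4]^2, I[4,5], I[5,5]^2. HN layers by μ_θ (6 steps, strictly decreasing):
  μ^(1)=55; μ^(2)=19; μ^(3)=1; μ^(4)=-17; μ^(5)=-29; μ^(6)=-53

((0, 0, 0, 2, 0); (0, 0, 1, 1, 1); (0, 0, 0, 1, 1); (2, 0, 0, 0, 0); (0, 1, 0, 0, 0); (0, 0, 0, 0, 2))


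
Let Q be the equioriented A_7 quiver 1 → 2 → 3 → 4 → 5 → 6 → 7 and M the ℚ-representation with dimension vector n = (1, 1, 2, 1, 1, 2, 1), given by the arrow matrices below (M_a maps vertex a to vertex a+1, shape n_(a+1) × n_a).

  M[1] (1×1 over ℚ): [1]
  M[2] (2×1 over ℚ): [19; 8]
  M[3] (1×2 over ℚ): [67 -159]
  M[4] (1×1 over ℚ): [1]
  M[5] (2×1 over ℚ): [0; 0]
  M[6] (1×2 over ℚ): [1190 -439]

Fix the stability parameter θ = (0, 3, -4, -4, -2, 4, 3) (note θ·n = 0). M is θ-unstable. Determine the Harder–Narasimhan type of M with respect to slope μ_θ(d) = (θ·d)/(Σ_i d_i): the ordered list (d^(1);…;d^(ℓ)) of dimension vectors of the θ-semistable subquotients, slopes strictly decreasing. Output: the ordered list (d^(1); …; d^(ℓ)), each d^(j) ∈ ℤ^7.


Barcode: M ≅ I[1,5], I[3,3], I[6,6], I[6,7]. HN layers by μ_θ (4 steps, strictly decreasing):
  μ^(1)=4; μ^(2)=7/2; μ^(3)=-7/5; μ^(4)=-4

((0, 0, 0, 0, 0, 1, 0); (0, 0, 0, 0, 0, 1, 1); (1, 1, 1, 1, 1, 0, 0); (0, 0, 1, 0, 0, 0, 0))


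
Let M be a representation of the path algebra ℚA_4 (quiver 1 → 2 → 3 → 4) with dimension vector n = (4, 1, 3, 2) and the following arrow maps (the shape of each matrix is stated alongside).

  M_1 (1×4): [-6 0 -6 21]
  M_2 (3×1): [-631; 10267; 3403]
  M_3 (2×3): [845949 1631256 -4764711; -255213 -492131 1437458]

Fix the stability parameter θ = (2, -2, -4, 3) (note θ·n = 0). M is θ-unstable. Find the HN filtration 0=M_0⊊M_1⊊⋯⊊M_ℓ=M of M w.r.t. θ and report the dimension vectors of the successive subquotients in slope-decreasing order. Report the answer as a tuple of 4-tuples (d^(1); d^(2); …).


Barcode: M ≅ I[1,1]^3, I[1,3], I[3,4]^2. HN layers by μ_θ (4 steps, strictly decreasing):
  μ^(1)=3; μ^(2)=2; μ^(3)=-4/3; μ^(4)=-4

((0, 0, 0, 2); (3, 0, 0, 0); (1, 1, 1, 0); (0, 0, 2, 0))


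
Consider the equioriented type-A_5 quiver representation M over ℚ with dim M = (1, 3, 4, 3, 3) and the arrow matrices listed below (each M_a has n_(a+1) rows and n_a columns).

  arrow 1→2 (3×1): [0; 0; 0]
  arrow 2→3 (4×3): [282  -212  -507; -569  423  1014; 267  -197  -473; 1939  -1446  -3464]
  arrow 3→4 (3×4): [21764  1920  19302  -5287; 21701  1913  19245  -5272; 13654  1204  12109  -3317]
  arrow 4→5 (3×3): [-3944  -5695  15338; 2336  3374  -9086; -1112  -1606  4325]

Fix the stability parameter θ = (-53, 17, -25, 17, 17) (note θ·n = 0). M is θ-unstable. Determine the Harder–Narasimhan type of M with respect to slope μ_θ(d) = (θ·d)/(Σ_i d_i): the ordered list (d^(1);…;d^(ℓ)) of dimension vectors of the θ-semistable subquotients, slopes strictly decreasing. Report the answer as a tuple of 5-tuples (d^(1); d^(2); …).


Barcode: M ≅ I[1,1], I[2,3], I[2,4], I[2,5], I[3,5], I[5,5]. HN layers by μ_θ (4 steps, strictly decreasing):
  μ^(1)=17; μ^(2)=-4; μ^(3)=-25; μ^(4)=-53

((0, 0, 0, 3, 3); (0, 3, 3, 0, 0); (0, 0, 1, 0, 0); (1, 0, 0, 0, 0))


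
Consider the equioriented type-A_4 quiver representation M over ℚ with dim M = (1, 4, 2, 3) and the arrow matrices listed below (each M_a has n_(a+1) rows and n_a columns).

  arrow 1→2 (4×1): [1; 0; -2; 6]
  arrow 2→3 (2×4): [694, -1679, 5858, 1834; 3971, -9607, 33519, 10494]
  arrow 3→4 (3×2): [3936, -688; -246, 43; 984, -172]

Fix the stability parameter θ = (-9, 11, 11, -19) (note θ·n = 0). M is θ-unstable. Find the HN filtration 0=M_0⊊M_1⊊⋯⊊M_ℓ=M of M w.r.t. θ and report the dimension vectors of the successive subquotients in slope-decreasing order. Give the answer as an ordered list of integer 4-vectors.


Via rank(M_{q-1}∘⋯∘M_p): M ≅ I[1,4], I[2,2]^2, I[2,3], I[4,4]^2.
μ_θ-semistable layers: μ^(1)=11; μ^(2)=1; μ^(3)=-9; μ^(4)=-19

((0, 3, 1, 0); (0, 1, 1, 1); (1, 0, 0, 0); (0, 0, 0, 2))


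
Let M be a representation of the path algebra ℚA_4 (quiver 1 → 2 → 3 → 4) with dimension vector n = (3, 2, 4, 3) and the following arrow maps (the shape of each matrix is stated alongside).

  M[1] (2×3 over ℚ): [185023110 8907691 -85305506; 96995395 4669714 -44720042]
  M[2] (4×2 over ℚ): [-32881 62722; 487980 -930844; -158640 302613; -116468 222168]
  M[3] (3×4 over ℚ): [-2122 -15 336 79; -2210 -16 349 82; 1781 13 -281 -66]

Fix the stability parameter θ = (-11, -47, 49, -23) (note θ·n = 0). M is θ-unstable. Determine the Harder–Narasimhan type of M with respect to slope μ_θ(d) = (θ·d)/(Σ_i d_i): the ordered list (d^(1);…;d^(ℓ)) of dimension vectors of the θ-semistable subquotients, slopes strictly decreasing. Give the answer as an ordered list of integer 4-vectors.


Interval decomposition of M: I[1,1], I[1,4]^2, I[3,3], I[3,4].
HN type (ℓ=4): μ^(1)=49; μ^(2)=13; μ^(3)=-11; μ^(4)=-29

((0, 0, 1, 0); (0, 0, 3, 3); (1, 0, 0, 0); (2, 2, 0, 0))


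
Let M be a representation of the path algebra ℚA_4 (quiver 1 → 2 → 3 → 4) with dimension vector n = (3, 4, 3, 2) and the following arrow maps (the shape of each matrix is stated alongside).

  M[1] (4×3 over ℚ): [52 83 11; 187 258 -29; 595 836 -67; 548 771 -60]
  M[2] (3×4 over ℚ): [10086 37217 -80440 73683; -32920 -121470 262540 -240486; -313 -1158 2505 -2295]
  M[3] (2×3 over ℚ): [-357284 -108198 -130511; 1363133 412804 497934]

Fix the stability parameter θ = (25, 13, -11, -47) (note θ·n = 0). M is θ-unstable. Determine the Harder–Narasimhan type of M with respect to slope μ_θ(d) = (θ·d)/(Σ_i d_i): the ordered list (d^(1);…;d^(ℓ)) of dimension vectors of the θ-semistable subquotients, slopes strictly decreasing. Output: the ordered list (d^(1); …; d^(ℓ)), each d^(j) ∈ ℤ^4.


Interval decomposition of M: I[1,2], I[1,4]^2, I[2,3].
HN type (ℓ=3): μ^(1)=19; μ^(2)=1; μ^(3)=-5

((1, 1, 0, 0); (0, 1, 1, 0); (2, 2, 2, 2))


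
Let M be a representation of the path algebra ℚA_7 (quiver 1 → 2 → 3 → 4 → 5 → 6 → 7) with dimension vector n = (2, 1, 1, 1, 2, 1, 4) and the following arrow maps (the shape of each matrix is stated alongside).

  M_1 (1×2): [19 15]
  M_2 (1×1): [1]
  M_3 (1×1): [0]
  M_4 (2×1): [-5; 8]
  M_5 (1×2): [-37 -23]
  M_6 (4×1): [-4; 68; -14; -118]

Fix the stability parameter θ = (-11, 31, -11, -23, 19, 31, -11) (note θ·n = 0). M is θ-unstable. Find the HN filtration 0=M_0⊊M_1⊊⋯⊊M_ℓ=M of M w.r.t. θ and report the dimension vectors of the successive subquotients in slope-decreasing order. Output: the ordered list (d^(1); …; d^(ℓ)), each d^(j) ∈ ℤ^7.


Barcode: M ≅ I[1,1], I[1,3], I[4,7], I[5,5], I[7,7]^3. HN layers by μ_θ (5 steps, strictly decreasing):
  μ^(1)=19; μ^(2)=13; μ^(3)=10; μ^(4)=-11; μ^(5)=-23

((0, 0, 0, 0, 1, 0, 0); (0, 0, 0, 0, 1, 1, 1); (0, 1, 1, 0, 0, 0, 0); (2, 0, 0, 0, 0, 0, 3); (0, 0, 0, 1, 0, 0, 0))


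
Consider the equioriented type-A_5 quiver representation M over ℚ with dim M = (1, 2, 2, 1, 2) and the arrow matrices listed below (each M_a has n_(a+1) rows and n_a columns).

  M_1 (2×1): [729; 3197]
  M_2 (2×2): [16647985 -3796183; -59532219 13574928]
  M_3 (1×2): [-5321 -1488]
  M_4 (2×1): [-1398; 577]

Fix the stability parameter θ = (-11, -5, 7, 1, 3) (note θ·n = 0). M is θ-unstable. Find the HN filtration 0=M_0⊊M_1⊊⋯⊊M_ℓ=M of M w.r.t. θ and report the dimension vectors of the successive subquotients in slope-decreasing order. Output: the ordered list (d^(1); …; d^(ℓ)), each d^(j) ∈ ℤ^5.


Barcode: M ≅ I[1,5], I[2,3], I[5,5]. HN layers by μ_θ (5 steps, strictly decreasing):
  μ^(1)=7; μ^(2)=11/3; μ^(3)=3; μ^(4)=-5; μ^(5)=-11

((0, 0, 1, 0, 0); (0, 0, 1, 1, 1); (0, 0, 0, 0, 1); (0, 2, 0, 0, 0); (1, 0, 0, 0, 0))


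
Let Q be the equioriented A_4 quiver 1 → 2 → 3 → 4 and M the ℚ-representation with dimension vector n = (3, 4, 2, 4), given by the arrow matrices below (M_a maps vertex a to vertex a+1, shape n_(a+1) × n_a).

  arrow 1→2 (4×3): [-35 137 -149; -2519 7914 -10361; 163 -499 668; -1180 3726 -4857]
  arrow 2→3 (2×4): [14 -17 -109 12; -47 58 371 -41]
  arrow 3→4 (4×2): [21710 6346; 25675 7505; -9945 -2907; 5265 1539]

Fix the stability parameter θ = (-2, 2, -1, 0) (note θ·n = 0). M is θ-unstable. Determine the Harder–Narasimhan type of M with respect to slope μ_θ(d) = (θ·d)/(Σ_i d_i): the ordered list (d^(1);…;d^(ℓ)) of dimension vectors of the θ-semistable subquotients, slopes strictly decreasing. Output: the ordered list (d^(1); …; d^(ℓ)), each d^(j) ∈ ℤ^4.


Barcode: M ≅ I[1,2]^2, I[1,4], I[2,3], I[4,4]^3. HN layers by μ_θ (5 steps, strictly decreasing):
  μ^(1)=2; μ^(2)=1/2; μ^(3)=1/3; μ^(4)=0; μ^(5)=-2

((0, 2, 0, 0); (0, 1, 1, 0); (0, 1, 1, 1); (0, 0, 0, 3); (3, 0, 0, 0))


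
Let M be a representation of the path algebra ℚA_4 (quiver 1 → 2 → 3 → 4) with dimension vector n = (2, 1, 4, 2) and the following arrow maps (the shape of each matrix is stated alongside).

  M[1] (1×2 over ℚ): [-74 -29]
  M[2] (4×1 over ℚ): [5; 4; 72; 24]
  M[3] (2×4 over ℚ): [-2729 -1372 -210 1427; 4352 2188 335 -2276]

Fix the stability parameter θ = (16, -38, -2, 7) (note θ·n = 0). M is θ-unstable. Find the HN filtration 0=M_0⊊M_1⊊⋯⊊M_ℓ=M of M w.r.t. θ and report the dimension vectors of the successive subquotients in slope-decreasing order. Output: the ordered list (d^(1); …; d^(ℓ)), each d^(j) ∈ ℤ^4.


Barcode: M ≅ I[1,1], I[1,4], I[3,3]^2, I[3,4]. HN layers by μ_θ (4 steps, strictly decreasing):
  μ^(1)=16; μ^(2)=7; μ^(3)=-2; μ^(4)=-11

((1, 0, 0, 0); (0, 0, 0, 2); (0, 0, 4, 0); (1, 1, 0, 0))


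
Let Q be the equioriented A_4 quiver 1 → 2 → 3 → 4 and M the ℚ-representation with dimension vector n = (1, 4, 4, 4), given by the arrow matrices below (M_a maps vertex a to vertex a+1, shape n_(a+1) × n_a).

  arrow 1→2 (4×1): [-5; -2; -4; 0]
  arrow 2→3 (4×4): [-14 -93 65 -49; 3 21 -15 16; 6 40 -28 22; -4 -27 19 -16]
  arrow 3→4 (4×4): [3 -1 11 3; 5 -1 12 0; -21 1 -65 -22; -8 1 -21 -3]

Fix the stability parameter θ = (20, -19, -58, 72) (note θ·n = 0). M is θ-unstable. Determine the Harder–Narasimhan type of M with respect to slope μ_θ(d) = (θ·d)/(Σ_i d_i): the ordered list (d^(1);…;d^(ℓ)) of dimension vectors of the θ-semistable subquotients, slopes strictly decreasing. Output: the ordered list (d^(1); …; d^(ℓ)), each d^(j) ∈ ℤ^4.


Via rank(M_{q-1}∘⋯∘M_p): M ≅ I[1,4], I[2,2], I[2,4]^2, I[3,4].
μ_θ-semistable layers: μ^(1)=72; μ^(2)=-19; μ^(3)=-77/2; μ^(4)=-58

((0, 0, 0, 4); (1, 2, 1, 0); (0, 2, 2, 0); (0, 0, 1, 0))


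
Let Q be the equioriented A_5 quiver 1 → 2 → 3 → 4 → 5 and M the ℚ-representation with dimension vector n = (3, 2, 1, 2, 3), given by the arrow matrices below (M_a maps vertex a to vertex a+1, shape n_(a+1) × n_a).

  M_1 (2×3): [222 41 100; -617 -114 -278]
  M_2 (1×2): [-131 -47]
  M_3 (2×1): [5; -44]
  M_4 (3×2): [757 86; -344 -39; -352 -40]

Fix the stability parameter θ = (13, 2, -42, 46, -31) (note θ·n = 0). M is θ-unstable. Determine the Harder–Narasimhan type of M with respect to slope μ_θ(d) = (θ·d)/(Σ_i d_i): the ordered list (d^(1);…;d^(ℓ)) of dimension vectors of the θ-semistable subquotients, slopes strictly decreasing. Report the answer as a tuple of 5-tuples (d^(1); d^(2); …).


Interval decomposition of M: I[1,1], I[1,2], I[1,5], I[4,5], I[5,5].
HN type (ℓ=4): μ^(1)=13; μ^(2)=15/2; μ^(3)=-9; μ^(4)=-31

((1, 0, 0, 0, 0); (1, 1, 0, 2, 2); (1, 1, 1, 0, 0); (0, 0, 0, 0, 1))


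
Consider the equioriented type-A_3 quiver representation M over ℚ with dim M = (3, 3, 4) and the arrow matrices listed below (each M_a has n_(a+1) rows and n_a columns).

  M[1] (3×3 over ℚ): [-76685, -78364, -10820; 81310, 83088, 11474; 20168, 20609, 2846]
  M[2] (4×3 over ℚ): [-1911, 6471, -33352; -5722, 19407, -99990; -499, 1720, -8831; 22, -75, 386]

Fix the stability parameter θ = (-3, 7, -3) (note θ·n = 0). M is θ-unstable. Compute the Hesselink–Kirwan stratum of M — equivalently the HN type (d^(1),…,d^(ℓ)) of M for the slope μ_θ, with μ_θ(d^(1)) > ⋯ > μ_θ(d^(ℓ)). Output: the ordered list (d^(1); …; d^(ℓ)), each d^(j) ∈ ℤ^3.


Barcode: M ≅ I[1,3]^3, I[3,3]. HN layers by μ_θ (2 steps, strictly decreasing):
  μ^(1)=2; μ^(2)=-3

((0, 3, 3); (3, 0, 1))


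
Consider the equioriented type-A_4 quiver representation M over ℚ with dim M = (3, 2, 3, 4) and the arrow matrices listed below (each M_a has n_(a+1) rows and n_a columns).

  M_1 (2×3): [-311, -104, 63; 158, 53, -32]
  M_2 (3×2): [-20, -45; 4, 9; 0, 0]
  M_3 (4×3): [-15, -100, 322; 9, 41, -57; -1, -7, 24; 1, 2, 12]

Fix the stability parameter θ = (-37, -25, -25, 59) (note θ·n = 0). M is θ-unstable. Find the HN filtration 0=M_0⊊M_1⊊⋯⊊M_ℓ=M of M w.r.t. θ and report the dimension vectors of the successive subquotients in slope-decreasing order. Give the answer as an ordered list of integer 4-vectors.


Interval decomposition of M: I[1,1], I[1,2], I[1,4], I[3,4]^2, I[4,4].
HN type (ℓ=3): μ^(1)=59; μ^(2)=-25; μ^(3)=-37

((0, 0, 0, 4); (0, 2, 3, 0); (3, 0, 0, 0))


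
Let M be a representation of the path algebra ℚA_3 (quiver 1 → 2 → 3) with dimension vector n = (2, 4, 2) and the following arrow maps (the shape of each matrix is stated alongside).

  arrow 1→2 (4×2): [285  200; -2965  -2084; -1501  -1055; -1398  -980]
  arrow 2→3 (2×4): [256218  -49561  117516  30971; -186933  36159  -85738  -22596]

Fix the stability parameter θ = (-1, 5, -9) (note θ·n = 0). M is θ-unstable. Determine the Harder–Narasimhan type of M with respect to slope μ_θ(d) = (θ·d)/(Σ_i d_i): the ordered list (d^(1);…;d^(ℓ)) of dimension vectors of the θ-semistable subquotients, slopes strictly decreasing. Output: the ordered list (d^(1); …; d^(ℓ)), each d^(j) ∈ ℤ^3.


Via rank(M_{q-1}∘⋯∘M_p): M ≅ I[1,3]^2, I[2,2]^2.
μ_θ-semistable layers: μ^(1)=5; μ^(2)=-5/3

((0, 2, 0); (2, 2, 2))


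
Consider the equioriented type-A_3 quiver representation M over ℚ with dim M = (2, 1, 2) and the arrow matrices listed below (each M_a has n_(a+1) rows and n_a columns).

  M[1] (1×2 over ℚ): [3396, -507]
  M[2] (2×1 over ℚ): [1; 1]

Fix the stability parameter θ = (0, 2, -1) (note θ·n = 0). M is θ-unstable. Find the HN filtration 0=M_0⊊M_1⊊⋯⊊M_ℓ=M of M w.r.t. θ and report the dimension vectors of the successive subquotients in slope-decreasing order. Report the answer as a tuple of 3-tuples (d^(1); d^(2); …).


Interval decomposition of M: I[1,1], I[1,3], I[3,3].
HN type (ℓ=3): μ^(1)=1/2; μ^(2)=0; μ^(3)=-1

((0, 1, 1); (2, 0, 0); (0, 0, 1))


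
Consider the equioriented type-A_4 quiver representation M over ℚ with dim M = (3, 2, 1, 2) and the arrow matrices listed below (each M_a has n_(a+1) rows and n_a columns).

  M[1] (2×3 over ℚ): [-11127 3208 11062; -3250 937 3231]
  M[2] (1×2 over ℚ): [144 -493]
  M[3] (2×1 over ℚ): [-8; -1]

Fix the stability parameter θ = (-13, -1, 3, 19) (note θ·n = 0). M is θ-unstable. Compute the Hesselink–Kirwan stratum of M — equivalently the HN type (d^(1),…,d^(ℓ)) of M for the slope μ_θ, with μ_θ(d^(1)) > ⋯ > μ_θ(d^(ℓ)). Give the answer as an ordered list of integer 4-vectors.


Barcode: M ≅ I[1,1], I[1,2], I[1,4], I[4,4]. HN layers by μ_θ (4 steps, strictly decreasing):
  μ^(1)=19; μ^(2)=3; μ^(3)=-1; μ^(4)=-13

((0, 0, 0, 2); (0, 0, 1, 0); (0, 2, 0, 0); (3, 0, 0, 0))


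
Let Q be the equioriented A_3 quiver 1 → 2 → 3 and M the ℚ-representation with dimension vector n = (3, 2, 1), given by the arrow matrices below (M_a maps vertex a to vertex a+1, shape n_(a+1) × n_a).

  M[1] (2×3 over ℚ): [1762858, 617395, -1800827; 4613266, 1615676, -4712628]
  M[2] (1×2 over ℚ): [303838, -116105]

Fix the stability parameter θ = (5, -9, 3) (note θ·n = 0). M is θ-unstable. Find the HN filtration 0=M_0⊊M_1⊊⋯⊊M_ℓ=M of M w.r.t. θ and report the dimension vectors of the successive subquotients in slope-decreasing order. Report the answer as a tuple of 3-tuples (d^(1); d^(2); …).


Via rank(M_{q-1}∘⋯∘M_p): M ≅ I[1,1], I[1,2], I[1,3].
μ_θ-semistable layers: μ^(1)=5; μ^(2)=3; μ^(3)=-2

((1, 0, 0); (0, 0, 1); (2, 2, 0))


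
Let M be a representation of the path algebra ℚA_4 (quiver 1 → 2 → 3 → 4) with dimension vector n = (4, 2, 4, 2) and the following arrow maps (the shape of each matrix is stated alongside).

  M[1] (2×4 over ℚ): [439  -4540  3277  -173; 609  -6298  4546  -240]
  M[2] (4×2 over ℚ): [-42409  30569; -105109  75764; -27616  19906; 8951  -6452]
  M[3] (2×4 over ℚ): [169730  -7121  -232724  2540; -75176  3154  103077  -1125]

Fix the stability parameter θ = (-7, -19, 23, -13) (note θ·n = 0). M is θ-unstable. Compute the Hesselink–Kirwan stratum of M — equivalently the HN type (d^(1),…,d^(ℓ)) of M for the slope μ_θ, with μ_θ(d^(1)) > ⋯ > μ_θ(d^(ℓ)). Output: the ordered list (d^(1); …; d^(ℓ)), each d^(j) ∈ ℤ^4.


Via rank(M_{q-1}∘⋯∘M_p): M ≅ I[1,1]^2, I[1,3], I[1,4], I[3,3], I[3,4].
μ_θ-semistable layers: μ^(1)=23; μ^(2)=5; μ^(3)=-7; μ^(4)=-13

((0, 0, 2, 0); (0, 0, 2, 2); (2, 0, 0, 0); (2, 2, 0, 0))


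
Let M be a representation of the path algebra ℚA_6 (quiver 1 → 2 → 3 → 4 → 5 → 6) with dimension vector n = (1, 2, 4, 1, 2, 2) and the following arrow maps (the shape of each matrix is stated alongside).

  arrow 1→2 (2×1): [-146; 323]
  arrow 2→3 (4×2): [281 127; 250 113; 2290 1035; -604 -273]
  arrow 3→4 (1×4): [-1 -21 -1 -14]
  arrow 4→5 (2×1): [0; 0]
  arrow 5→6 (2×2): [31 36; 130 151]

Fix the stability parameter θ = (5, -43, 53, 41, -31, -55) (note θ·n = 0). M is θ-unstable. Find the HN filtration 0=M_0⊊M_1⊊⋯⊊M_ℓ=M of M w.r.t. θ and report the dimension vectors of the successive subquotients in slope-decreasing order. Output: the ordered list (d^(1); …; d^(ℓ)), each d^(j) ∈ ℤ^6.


Via rank(M_{q-1}∘⋯∘M_p): M ≅ I[1,4], I[2,3], I[3,3]^2, I[5,6]^2.
μ_θ-semistable layers: μ^(1)=53; μ^(2)=47; μ^(3)=-19; μ^(4)=-43

((0, 0, 3, 0, 0, 0); (0, 0, 1, 1, 0, 0); (1, 1, 0, 0, 0, 0); (0, 1, 0, 0, 2, 2))


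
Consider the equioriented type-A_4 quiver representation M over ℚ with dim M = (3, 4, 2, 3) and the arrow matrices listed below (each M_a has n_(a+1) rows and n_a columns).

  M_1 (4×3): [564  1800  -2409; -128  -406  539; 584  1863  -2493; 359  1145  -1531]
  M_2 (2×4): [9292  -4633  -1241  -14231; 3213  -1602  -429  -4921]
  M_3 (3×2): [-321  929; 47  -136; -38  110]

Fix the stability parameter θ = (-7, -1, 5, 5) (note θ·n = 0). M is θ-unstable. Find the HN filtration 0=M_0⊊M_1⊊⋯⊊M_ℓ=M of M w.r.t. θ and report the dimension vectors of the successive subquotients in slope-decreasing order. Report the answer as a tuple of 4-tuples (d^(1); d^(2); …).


Interval decomposition of M: I[1,2]^2, I[1,4], I[2,4], I[4,4].
HN type (ℓ=3): μ^(1)=5; μ^(2)=-1; μ^(3)=-7

((0, 0, 2, 3); (0, 4, 0, 0); (3, 0, 0, 0))


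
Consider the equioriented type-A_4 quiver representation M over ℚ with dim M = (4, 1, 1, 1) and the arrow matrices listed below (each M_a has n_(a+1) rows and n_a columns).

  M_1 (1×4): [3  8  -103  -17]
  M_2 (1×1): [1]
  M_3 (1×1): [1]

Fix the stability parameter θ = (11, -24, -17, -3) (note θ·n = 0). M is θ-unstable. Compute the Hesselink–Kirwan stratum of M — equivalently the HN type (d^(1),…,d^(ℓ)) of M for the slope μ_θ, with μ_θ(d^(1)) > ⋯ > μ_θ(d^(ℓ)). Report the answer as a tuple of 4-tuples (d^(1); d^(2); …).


Via rank(M_{q-1}∘⋯∘M_p): M ≅ I[1,1]^3, I[1,4].
μ_θ-semistable layers: μ^(1)=11; μ^(2)=-3; μ^(3)=-10

((3, 0, 0, 0); (0, 0, 0, 1); (1, 1, 1, 0))


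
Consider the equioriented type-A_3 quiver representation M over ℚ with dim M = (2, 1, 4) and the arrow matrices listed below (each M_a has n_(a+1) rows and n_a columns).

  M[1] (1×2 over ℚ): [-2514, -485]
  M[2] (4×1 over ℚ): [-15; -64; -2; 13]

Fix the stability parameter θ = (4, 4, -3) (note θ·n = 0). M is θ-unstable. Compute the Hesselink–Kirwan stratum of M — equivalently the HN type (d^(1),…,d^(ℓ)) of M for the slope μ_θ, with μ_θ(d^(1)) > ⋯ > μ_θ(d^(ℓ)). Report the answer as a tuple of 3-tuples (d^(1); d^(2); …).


Interval decomposition of M: I[1,1], I[1,3], I[3,3]^3.
HN type (ℓ=3): μ^(1)=4; μ^(2)=5/3; μ^(3)=-3

((1, 0, 0); (1, 1, 1); (0, 0, 3))


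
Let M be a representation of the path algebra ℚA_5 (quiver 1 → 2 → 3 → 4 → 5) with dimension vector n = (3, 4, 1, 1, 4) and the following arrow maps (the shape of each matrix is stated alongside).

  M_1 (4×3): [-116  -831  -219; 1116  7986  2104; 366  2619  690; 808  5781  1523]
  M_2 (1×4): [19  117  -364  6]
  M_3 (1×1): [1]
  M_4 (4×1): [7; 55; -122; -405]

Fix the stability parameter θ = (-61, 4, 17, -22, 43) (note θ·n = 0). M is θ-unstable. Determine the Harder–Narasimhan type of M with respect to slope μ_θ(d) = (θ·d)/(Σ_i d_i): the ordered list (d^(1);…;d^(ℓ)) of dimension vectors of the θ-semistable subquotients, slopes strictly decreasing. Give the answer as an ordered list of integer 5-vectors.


Via rank(M_{q-1}∘⋯∘M_p): M ≅ I[1,1], I[1,2], I[1,5], I[2,2]^2, I[5,5]^3.
μ_θ-semistable layers: μ^(1)=43; μ^(2)=4; μ^(3)=-1/3; μ^(4)=-61

((0, 0, 0, 0, 4); (0, 3, 0, 0, 0); (0, 1, 1, 1, 0); (3, 0, 0, 0, 0))


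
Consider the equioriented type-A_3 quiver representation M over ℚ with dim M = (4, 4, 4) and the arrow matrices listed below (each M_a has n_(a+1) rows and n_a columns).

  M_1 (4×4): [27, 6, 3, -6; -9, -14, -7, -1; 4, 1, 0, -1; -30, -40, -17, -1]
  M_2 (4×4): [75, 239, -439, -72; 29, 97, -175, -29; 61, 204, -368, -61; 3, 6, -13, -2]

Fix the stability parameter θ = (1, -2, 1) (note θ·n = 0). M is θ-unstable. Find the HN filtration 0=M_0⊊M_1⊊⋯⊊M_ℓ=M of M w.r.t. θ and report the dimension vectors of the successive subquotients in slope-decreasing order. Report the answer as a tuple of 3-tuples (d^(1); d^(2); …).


Barcode: M ≅ I[1,3]^4. HN layers by μ_θ (2 steps, strictly decreasing):
  μ^(1)=1; μ^(2)=-1/2

((0, 0, 4); (4, 4, 0))


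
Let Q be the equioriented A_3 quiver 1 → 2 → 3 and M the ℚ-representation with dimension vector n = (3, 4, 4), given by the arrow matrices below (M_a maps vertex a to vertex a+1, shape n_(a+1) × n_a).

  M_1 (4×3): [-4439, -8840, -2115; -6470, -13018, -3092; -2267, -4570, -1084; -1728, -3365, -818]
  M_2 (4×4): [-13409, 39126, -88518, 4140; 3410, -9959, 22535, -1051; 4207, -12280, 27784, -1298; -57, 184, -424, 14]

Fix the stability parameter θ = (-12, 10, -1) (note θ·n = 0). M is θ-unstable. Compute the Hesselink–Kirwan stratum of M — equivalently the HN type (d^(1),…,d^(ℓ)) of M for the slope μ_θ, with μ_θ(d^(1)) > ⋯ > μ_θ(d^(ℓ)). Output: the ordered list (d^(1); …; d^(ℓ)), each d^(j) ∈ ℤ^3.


Via rank(M_{q-1}∘⋯∘M_p): M ≅ I[1,2], I[1,3]^2, I[2,2], I[3,3]^2.
μ_θ-semistable layers: μ^(1)=10; μ^(2)=9/2; μ^(3)=-1; μ^(4)=-12

((0, 2, 0); (0, 2, 2); (0, 0, 2); (3, 0, 0))


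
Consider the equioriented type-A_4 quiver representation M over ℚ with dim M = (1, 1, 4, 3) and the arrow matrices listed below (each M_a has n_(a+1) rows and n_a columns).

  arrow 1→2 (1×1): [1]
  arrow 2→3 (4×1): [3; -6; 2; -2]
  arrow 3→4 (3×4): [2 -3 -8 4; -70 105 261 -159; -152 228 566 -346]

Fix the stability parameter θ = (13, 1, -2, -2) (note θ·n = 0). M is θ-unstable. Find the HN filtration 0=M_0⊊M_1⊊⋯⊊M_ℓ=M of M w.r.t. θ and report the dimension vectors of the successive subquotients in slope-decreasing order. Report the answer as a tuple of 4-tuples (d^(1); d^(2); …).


Interval decomposition of M: I[1,3], I[3,3], I[3,4]^2, I[4,4].
HN type (ℓ=2): μ^(1)=4; μ^(2)=-2

((1, 1, 1, 0); (0, 0, 3, 3))


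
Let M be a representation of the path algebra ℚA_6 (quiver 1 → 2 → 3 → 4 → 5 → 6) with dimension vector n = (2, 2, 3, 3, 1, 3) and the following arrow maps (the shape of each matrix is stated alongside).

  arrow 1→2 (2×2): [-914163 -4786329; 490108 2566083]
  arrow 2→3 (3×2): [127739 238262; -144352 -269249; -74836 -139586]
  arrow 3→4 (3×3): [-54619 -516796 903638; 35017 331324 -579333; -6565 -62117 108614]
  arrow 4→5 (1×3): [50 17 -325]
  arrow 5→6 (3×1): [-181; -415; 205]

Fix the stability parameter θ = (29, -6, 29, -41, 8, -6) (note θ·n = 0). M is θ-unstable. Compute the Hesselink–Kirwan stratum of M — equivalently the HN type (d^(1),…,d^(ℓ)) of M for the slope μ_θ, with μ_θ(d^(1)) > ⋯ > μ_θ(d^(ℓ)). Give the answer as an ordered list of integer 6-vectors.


Barcode: M ≅ I[1,4], I[1,6], I[3,4], I[6,6]^2. HN layers by μ_θ (3 steps, strictly decreasing):
  μ^(1)=11/4; μ^(2)=13/6; μ^(3)=-6

((1, 1, 1, 1, 0, 0); (1, 1, 1, 1, 1, 1); (0, 0, 1, 1, 0, 2))
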